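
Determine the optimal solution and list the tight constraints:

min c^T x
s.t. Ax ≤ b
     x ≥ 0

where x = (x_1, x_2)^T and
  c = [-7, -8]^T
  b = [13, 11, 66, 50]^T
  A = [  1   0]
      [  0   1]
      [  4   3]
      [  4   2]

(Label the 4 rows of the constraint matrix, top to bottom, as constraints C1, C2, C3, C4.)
Optimal: x_1 = 7, x_2 = 11
Binding: C2, C4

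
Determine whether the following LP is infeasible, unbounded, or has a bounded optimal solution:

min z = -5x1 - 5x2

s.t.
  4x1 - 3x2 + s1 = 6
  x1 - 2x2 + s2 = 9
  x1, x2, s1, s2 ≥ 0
Feasible point: (0, 0) satisfies every constraint, so the LP is feasible.
Direction d = (0, 1): for each constraint row a, a·d ≤ 0 —
  (4)(0) + (-3)(1) = -3 ≤ 0
  (1)(0) + (-2)(1) = -2 ≤ 0
and d ≥ 0, so (0, 0) + t·d stays feasible for every t ≥ 0. Along this ray z = -5x1 - 5x2 changes by -5 per unit t, so z → −∞.

Unbounded: there is a feasible ray along which z → −∞.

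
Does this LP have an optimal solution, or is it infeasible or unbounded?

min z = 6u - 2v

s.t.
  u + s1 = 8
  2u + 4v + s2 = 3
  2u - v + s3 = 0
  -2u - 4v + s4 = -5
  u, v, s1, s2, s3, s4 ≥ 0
The row 2u + 4v + s2 = 3 with s2 ≥ 0 requires 2u + 4v ≤ 3, while the row -2u - 4v + s4 = -5 with s4 ≥ 0 is equivalent to 2u + 4v ≥ 5. Together they would need 5 ≤ 2u + 4v ≤ 3, which is impossible since 5 > 3. No point satisfies all constraints.

The feasible region is empty; the LP is infeasible.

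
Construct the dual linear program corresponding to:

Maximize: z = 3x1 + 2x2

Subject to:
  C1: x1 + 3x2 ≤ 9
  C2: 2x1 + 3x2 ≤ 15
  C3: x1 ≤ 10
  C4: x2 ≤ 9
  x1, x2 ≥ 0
Minimize: z = 9y1 + 15y2 + 10y3 + 9y4

Subject to:
  C1: -y1 - 2y2 - y3 ≤ -3
  C2: -3y1 - 3y2 - y4 ≤ -2
  y1, y2, y3, y4 ≥ 0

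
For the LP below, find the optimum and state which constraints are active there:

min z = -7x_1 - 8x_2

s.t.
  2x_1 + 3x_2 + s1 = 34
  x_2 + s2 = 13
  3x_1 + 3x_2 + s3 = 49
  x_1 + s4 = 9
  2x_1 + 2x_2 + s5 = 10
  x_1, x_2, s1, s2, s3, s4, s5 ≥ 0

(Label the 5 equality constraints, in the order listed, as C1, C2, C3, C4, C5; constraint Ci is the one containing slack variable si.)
Optimal: x_1 = 0, x_2 = 5
Binding: C5, x_1 ≥ 0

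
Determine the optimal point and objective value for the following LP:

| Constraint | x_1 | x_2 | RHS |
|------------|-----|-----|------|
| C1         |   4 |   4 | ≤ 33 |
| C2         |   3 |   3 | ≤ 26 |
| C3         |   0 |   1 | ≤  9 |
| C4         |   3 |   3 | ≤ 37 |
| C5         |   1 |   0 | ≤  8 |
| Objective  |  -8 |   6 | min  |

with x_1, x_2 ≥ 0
Each vertex is the intersection of two constraint boundaries that also satisfies all remaining constraints:
  x_1 = 0 and x_2 = 0 → (0, 0)
  x_1 = 8 and x_2 = 0 → (8, 0)
  4x_1 + 4x_2 = 33 and x_1 = 8 → (8, 0.25)
  4x_1 + 4x_2 = 33 and x_1 = 0 → (0, 8.25)

Evaluating z = -8x_1 + 6x_2 at each vertex:
  (0, 0): z = 0
  (8, 0): z = -64
  (8, 0.25): z = -62.5
  (0, 8.25): z = 49.5

The minimum is at (8, 0) with z = -64.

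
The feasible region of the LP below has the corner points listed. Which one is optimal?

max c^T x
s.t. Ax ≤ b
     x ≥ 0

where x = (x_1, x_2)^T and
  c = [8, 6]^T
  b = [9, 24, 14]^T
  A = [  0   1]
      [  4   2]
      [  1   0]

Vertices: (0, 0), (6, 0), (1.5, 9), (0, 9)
(1.5, 9) with z = 66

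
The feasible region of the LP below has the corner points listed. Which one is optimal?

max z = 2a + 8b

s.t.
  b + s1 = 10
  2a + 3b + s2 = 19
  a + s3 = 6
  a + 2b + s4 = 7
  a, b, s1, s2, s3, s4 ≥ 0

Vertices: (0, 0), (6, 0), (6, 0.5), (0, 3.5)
Evaluating z = 2a + 8b at each vertex:
  (0, 0): z = 0
  (6, 0): z = 12
  (6, 0.5): z = 16
  (0, 3.5): z = 28

The largest value is z = 28, attained at (0, 3.5).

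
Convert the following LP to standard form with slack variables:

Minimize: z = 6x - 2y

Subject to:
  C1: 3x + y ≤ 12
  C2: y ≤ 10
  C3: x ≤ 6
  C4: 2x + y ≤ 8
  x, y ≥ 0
min z = 6x - 2y

s.t.
  3x + y + s1 = 12
  y + s2 = 10
  x + s3 = 6
  2x + y + s4 = 8
  x, y, s1, s2, s3, s4 ≥ 0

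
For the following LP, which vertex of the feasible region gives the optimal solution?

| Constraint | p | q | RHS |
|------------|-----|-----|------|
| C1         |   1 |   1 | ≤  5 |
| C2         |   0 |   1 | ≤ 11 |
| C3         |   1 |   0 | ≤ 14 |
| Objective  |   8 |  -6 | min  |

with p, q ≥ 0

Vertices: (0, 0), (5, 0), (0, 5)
(0, 5) with z = -30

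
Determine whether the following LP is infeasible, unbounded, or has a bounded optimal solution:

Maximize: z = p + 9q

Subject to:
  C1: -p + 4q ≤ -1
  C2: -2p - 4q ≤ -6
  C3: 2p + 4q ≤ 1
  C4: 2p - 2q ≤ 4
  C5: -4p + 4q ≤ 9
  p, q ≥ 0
C3 requires 2p + 4q ≤ 1, while C2 (-2p - 4q ≤ -6) is equivalent to 2p + 4q ≥ 6. Together they would need 6 ≤ 2p + 4q ≤ 1, which is impossible since 6 > 1. No point satisfies all constraints.

Infeasible: no point satisfies all constraints simultaneously.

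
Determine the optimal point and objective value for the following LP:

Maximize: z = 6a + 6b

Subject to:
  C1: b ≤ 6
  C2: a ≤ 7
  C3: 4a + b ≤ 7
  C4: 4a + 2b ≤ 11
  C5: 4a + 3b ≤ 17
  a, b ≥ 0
Each vertex is the intersection of two constraint boundaries that also satisfies all remaining constraints:
  a = 0 and b = 0 → (0, 0)
  4a + b = 7 and b = 0 → (1.75, 0)
  4a + b = 7 and 4a + 2b = 11 → (0.75, 4)
  4a + 2b = 11 and a = 0 → (0, 5.5)

Evaluating z = 6a + 6b at each vertex:
  (0, 0): z = 0
  (1.75, 0): z = 10.5
  (0.75, 4): z = 28.5
  (0, 5.5): z = 33

The maximum is at (0, 5.5) with z = 33.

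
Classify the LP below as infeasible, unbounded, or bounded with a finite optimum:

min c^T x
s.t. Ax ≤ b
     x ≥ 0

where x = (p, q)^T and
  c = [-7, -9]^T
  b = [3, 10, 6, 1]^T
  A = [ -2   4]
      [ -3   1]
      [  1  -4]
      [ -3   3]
Feasible point: (0, 0) satisfies every constraint, so the LP is feasible.
Direction d = (2, 1): for each constraint row a, a·d ≤ 0 —
  (-2)(2) + (4)(1) = 0 ≤ 0
  (-3)(2) + (1)(1) = -5 ≤ 0
  (1)(2) + (-4)(1) = -2 ≤ 0
  (-3)(2) + (3)(1) = -3 ≤ 0
and d ≥ 0, so (0, 0) + t·d stays feasible for every t ≥ 0. Along this ray z = -7p - 9q changes by -23 per unit t, so z → −∞.

Unbounded: there is a feasible ray along which z → −∞.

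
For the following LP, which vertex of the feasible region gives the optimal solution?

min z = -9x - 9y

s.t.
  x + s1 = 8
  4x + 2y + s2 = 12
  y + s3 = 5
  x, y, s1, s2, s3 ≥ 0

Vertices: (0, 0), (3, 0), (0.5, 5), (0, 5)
Evaluating z = -9x - 9y at each vertex:
  (0, 0): z = 0
  (3, 0): z = -27
  (0.5, 5): z = -49.5
  (0, 5): z = -45

The smallest value is z = -49.5, attained at (0.5, 5).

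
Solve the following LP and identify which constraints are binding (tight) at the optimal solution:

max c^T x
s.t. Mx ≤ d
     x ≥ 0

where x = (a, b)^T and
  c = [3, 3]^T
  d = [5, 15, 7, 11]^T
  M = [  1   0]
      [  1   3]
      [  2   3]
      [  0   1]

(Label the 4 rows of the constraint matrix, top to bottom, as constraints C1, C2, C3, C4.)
Optimal: a = 3.5, b = 0
Slack at optimum:
  C1: slack = 1.5
  C2: slack = 11.5
  C3: slack = 0 (binding)
  C4: slack = 11
  a ≥ 0: a = 3.5
  b ≥ 0: b = 0 (binding)
Binding constraints: C3, b ≥ 0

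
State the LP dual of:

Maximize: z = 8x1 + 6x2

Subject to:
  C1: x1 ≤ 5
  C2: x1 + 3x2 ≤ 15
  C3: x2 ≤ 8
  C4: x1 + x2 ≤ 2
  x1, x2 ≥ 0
Minimize: z = 5y1 + 15y2 + 8y3 + 2y4

Subject to:
  C1: -y1 - y2 - y4 ≤ -8
  C2: -3y2 - y3 - y4 ≤ -6
  y1, y2, y3, y4 ≥ 0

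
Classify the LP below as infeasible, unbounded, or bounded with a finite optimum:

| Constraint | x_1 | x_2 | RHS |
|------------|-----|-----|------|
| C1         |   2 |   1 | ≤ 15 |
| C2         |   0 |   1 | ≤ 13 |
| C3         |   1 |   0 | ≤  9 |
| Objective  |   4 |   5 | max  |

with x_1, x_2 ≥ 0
The point (1, 13) satisfies every constraint, so the LP is feasible; the constraints give x_1 ≤ 9 and x_2 ≤ 13, which with x_1, x_2 ≥ 0 keep the feasible region inside a bounded box. A feasible, bounded LP attains a finite optimum at a vertex.

Evaluating z = 4x_1 + 5x_2 at each vertex:
  (0, 0): z = 0
  (7.5, 0): z = 30
  (1, 13): z = 69
  (0, 13): z = 65

Bounded optimum: z* = 69 at (1, 13).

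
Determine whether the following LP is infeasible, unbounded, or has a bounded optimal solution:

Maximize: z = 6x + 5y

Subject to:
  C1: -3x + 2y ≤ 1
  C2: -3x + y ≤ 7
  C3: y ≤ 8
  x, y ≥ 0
Feasible point: (0, 0) satisfies every constraint, so the LP is feasible.
Direction d = (1, 0): for each constraint row a, a·d ≤ 0 —
  (-3)(1) + (2)(0) = -3 ≤ 0
  (-3)(1) + (1)(0) = -3 ≤ 0
  (0)(1) + (1)(0) = 0 ≤ 0
and d ≥ 0, so (0, 0) + t·d stays feasible for every t ≥ 0. Along this ray z = 6x + 5y changes by 6 per unit t, so z → +∞.

Unbounded — the objective can increase without bound over the feasible region.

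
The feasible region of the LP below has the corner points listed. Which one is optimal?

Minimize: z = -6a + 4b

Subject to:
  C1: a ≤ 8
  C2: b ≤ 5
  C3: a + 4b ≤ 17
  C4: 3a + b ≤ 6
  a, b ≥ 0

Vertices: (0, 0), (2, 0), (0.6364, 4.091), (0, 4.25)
Evaluating z = -6a + 4b at each vertex:
  (0, 0): z = 0
  (2, 0): z = -12
  (0.6364, 4.091): z = 12.55
  (0, 4.25): z = 17

The smallest value is z = -12, attained at (2, 0).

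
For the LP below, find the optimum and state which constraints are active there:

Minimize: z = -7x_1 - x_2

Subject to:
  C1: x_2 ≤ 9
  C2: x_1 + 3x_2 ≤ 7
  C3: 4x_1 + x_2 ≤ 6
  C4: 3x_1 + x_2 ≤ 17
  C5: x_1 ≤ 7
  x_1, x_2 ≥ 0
Optimal: x_1 = 1.5, x_2 = 0
Binding: C3, x_2 ≥ 0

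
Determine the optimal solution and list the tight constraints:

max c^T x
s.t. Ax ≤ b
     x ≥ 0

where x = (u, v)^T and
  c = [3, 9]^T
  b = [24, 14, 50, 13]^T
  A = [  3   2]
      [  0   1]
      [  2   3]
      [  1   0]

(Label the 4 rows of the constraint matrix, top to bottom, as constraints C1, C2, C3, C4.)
Optimal: u = 0, v = 12
Binding: C1, u ≥ 0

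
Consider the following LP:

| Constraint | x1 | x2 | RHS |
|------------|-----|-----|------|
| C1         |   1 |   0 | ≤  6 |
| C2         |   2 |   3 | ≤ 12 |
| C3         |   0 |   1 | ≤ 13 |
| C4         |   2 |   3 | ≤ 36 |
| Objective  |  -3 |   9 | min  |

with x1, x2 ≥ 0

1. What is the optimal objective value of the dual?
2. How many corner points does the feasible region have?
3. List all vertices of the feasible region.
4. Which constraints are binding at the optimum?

1. -18 (by strong duality, equal to the primal optimum)
2. 3
3. (0, 0), (6, 0), (0, 4)
4. C1, C2, x2 ≥ 0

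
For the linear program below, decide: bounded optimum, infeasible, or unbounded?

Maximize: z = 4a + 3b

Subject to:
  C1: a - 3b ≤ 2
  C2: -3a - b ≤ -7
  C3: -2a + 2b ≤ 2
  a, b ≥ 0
Feasible point: (2, 1) satisfies every constraint, so the LP is feasible.
Direction d = (1, 1): for each constraint row a, a·d ≤ 0 —
  (1)(1) + (-3)(1) = -2 ≤ 0
  (-3)(1) + (-1)(1) = -4 ≤ 0
  (-2)(1) + (2)(1) = 0 ≤ 0
and d ≥ 0, so (2, 1) + t·d stays feasible for every t ≥ 0. Along this ray z = 4a + 3b changes by 7 per unit t, so z → +∞.

Unbounded: there is a feasible ray along which z → +∞.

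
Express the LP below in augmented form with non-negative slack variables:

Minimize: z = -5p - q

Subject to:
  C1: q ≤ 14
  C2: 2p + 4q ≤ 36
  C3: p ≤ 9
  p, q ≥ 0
min z = -5p - q

s.t.
  q + s1 = 14
  2p + 4q + s2 = 36
  p + s3 = 9
  p, q, s1, s2, s3 ≥ 0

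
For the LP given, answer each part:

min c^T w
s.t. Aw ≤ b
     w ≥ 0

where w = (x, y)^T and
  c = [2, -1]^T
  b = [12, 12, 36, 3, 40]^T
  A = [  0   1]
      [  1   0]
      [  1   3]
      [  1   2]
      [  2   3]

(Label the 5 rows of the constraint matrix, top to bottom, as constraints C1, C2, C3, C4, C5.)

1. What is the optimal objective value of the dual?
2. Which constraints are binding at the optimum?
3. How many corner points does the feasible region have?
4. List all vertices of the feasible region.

1. -1.5 (by strong duality, equal to the primal optimum)
2. C4, x ≥ 0
3. 3
4. (0, 0), (3, 0), (0, 1.5)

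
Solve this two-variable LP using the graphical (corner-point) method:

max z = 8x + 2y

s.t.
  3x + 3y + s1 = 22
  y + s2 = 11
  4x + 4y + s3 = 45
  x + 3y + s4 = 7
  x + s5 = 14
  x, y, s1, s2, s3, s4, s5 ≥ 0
Each vertex is the intersection of two constraint boundaries that also satisfies all remaining constraints:
  x = 0 and y = 0 → (0, 0)
  x + 3y = 7 and y = 0 → (7, 0)
  x + 3y = 7 and x = 0 → (0, 2.333)

Evaluating z = 8x + 2y at each vertex:
  (0, 0): z = 0
  (7, 0): z = 56
  (0, 2.333): z = 4.667

The maximum is at (7, 0) with z = 56.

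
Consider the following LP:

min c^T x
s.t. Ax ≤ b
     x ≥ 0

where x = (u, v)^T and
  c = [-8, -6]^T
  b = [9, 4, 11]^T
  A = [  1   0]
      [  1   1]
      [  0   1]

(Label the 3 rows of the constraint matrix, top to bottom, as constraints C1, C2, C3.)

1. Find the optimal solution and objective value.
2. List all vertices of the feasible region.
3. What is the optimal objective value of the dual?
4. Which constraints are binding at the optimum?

1. u = 4, v = 0, z = -32
2. (0, 0), (4, 0), (0, 4)
3. -32 (by strong duality, equal to the primal optimum)
4. C2, v ≥ 0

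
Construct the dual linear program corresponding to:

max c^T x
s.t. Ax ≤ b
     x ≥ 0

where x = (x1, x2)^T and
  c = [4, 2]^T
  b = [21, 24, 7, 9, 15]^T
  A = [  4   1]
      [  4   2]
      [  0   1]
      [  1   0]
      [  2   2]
Minimize: z = 21y1 + 24y2 + 7y3 + 9y4 + 15y5

Subject to:
  C1: -4y1 - 4y2 - y4 - 2y5 ≤ -4
  C2: -y1 - 2y2 - y3 - 2y5 ≤ -2
  y1, y2, y3, y4, y5 ≥ 0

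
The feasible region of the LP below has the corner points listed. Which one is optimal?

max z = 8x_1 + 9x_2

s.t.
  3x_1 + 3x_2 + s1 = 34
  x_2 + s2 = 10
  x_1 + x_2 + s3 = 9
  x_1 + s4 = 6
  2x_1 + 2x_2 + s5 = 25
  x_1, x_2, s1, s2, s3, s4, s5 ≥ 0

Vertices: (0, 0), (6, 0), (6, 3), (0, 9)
(0, 9) with z = 81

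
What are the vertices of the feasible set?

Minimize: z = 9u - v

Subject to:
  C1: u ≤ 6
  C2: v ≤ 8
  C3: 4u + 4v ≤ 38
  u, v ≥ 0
Each vertex is the intersection of two constraint boundaries that also satisfies all remaining constraints:
  u = 0 and v = 0 → (0, 0)
  u = 6 and v = 0 → (6, 0)
  u = 6 and 4u + 4v = 38 → (6, 3.5)
  v = 8 and 4u + 4v = 38 → (1.5, 8)
  v = 8 and u = 0 → (0, 8)

Vertices: (0, 0), (6, 0), (6, 3.5), (1.5, 8), (0, 8)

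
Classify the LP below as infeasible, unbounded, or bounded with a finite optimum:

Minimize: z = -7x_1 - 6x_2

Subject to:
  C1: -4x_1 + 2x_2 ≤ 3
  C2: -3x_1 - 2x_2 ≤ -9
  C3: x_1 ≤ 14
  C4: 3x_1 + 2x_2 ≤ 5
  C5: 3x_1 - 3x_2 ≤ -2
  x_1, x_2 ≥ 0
C4 requires 3x_1 + 2x_2 ≤ 5, while C2 (-3x_1 - 2x_2 ≤ -9) is equivalent to 3x_1 + 2x_2 ≥ 9. Together they would need 9 ≤ 3x_1 + 2x_2 ≤ 5, which is impossible since 9 > 5. No point satisfies all constraints.

Infeasible — the constraint set is empty.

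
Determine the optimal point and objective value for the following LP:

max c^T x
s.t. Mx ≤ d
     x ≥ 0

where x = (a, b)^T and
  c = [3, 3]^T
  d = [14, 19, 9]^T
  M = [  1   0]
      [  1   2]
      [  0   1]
a = 14, b = 2.5, z = 49.5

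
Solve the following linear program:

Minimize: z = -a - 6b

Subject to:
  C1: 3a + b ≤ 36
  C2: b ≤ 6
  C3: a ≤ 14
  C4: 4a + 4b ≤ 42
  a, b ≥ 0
a = 4.5, b = 6, z = -40.5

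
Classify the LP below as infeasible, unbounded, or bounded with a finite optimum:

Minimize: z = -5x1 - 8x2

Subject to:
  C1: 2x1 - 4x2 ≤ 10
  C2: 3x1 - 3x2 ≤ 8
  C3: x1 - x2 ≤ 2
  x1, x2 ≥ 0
Feasible point: (0, 0) satisfies every constraint, so the LP is feasible.
Direction d = (0, 1): for each constraint row a, a·d ≤ 0 —
  (2)(0) + (-4)(1) = -4 ≤ 0
  (3)(0) + (-3)(1) = -3 ≤ 0
  (1)(0) + (-1)(1) = -1 ≤ 0
and d ≥ 0, so (0, 0) + t·d stays feasible for every t ≥ 0. Along this ray z = -5x1 - 8x2 changes by -8 per unit t, so z → −∞.

Unbounded: there is a feasible ray along which z → −∞.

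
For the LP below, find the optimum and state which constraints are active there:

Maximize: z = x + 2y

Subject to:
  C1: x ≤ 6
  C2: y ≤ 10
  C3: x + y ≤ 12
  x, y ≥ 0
Optimal: x = 2, y = 10
Slack at optimum:
  C1: slack = 4
  C2: slack = 0 (binding)
  C3: slack = 0 (binding)
  x ≥ 0: x = 2
  y ≥ 0: y = 10
Binding constraints: C2, C3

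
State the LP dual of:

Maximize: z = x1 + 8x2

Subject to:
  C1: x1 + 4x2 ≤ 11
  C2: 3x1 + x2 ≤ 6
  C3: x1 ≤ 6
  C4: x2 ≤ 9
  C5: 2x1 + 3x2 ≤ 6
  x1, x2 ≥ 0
Minimize: z = 11y1 + 6y2 + 6y3 + 9y4 + 6y5

Subject to:
  C1: -y1 - 3y2 - y3 - 2y5 ≤ -1
  C2: -4y1 - y2 - y4 - 3y5 ≤ -8
  y1, y2, y3, y4, y5 ≥ 0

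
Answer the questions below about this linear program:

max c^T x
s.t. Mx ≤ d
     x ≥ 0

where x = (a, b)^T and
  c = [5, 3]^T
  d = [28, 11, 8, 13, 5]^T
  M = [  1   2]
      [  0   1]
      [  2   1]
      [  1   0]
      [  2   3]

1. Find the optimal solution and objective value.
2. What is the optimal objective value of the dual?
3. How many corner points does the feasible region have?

1. a = 2.5, b = 0, z = 12.5
2. 12.5 (by strong duality, equal to the primal optimum)
3. 3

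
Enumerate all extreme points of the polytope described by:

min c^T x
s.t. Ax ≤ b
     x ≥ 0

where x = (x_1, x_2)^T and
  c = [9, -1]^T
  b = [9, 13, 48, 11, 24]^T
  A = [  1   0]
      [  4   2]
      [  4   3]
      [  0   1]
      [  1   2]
Each vertex is the intersection of two constraint boundaries that also satisfies all remaining constraints:
  x_1 = 0 and x_2 = 0 → (0, 0)
  4x_1 + 2x_2 = 13 and x_2 = 0 → (3.25, 0)
  4x_1 + 2x_2 = 13 and x_1 = 0 → (0, 6.5)

Vertices: (0, 0), (3.25, 0), (0, 6.5)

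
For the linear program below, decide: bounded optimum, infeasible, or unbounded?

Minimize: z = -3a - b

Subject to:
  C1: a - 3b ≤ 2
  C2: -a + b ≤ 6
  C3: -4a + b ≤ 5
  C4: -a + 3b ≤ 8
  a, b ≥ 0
Feasible point: (0, 0) satisfies every constraint, so the LP is feasible.
Direction d = (3, 1): for each constraint row a, a·d ≤ 0 —
  (1)(3) + (-3)(1) = 0 ≤ 0
  (-1)(3) + (1)(1) = -2 ≤ 0
  (-4)(3) + (1)(1) = -11 ≤ 0
  (-1)(3) + (3)(1) = 0 ≤ 0
and d ≥ 0, so (0, 0) + t·d stays feasible for every t ≥ 0. Along this ray z = -3a - b changes by -10 per unit t, so z → −∞.

Unbounded — the objective can decrease without bound over the feasible region.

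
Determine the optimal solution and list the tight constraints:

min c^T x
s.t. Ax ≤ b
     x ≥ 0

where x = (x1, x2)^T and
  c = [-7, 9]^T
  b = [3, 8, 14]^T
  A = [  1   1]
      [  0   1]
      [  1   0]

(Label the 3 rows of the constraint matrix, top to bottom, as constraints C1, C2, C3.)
Optimal: x1 = 3, x2 = 0
Slack at optimum:
  C1: slack = 0 (binding)
  C2: slack = 8
  C3: slack = 11
  x1 ≥ 0: x1 = 3
  x2 ≥ 0: x2 = 0 (binding)
Binding constraints: C1, x2 ≥ 0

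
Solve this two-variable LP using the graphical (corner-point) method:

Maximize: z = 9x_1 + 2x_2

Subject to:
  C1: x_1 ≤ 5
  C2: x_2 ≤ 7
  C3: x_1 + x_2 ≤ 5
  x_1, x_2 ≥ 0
Each vertex is the intersection of two constraint boundaries that also satisfies all remaining constraints:
  x_1 = 0 and x_2 = 0 → (0, 0)
  x_1 = 5 and x_1 + x_2 = 5 → (5, 0)
  x_1 + x_2 = 5 and x_1 = 0 → (0, 5)

Evaluating z = 9x_1 + 2x_2 at each vertex:
  (0, 0): z = 0
  (5, 0): z = 45
  (0, 5): z = 10

The maximum is at (5, 0) with z = 45.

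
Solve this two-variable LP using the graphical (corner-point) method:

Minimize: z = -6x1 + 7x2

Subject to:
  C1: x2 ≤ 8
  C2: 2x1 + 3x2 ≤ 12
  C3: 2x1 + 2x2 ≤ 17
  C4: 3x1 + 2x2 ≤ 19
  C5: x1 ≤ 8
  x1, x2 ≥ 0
x1 = 6, x2 = 0, z = -36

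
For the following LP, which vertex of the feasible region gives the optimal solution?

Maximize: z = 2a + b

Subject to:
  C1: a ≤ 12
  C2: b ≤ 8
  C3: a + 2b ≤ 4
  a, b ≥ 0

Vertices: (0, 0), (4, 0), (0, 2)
Evaluating z = 2a + b at each vertex:
  (0, 0): z = 0
  (4, 0): z = 8
  (0, 2): z = 2

The largest value is z = 8, attained at (4, 0).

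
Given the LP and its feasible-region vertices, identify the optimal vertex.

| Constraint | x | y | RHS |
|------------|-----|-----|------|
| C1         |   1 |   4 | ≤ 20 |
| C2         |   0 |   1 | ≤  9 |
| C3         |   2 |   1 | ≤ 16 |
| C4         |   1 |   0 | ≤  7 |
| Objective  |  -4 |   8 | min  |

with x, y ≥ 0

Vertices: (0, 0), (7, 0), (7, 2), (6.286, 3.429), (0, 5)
(7, 0) with z = -28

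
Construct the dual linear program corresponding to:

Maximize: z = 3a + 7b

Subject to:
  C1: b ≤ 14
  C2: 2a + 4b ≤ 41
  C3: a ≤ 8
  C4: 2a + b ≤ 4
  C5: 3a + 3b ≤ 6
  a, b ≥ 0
Minimize: z = 14y1 + 41y2 + 8y3 + 4y4 + 6y5

Subject to:
  C1: -2y2 - y3 - 2y4 - 3y5 ≤ -3
  C2: -y1 - 4y2 - y4 - 3y5 ≤ -7
  y1, y2, y3, y4, y5 ≥ 0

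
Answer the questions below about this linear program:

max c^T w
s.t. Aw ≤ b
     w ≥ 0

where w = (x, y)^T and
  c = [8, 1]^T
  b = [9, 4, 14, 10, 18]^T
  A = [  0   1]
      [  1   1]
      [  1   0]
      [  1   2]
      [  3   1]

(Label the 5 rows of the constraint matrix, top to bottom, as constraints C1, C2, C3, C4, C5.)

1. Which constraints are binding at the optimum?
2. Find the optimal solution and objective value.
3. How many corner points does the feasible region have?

1. C2, y ≥ 0
2. x = 4, y = 0, z = 32
3. 3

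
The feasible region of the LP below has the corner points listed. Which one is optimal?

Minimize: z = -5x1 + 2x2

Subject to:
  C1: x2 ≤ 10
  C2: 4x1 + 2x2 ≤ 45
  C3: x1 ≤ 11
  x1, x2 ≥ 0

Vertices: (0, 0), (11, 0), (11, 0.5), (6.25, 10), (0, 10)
Evaluating z = -5x1 + 2x2 at each vertex:
  (0, 0): z = 0
  (11, 0): z = -55
  (11, 0.5): z = -54
  (6.25, 10): z = -11.25
  (0, 10): z = 20

The smallest value is z = -55, attained at (11, 0).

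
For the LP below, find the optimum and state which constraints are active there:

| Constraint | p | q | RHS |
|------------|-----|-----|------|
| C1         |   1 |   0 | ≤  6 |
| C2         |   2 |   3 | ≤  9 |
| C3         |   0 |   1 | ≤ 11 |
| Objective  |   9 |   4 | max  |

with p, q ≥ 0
Optimal: p = 4.5, q = 0
Binding: C2, q ≥ 0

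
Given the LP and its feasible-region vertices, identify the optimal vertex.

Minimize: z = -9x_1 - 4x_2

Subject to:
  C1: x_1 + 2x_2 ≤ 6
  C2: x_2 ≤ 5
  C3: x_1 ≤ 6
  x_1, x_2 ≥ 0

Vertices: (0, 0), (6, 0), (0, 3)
Evaluating z = -9x_1 - 4x_2 at each vertex:
  (0, 0): z = 0
  (6, 0): z = -54
  (0, 3): z = -12

The smallest value is z = -54, attained at (6, 0).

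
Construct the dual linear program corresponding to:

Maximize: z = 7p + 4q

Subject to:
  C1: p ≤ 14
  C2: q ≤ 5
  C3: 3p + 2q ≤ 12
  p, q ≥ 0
Minimize: z = 14y1 + 5y2 + 12y3

Subject to:
  C1: -y1 - 3y3 ≤ -7
  C2: -y2 - 2y3 ≤ -4
  y1, y2, y3 ≥ 0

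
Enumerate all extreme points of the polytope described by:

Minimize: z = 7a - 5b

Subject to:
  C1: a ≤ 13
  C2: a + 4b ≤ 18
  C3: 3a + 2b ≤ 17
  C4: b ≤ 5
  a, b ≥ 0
Each vertex is the intersection of two constraint boundaries that also satisfies all remaining constraints:
  a = 0 and b = 0 → (0, 0)
  3a + 2b = 17 and b = 0 → (5.667, 0)
  a + 4b = 18 and 3a + 2b = 17 → (3.2, 3.7)
  a + 4b = 18 and a = 0 → (0, 4.5)

Vertices: (0, 0), (5.667, 0), (3.2, 3.7), (0, 4.5)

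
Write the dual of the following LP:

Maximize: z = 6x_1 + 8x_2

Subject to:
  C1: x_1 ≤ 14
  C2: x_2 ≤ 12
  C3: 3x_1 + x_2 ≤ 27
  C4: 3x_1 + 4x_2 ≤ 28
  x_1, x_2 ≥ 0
Minimize: z = 14y1 + 12y2 + 27y3 + 28y4

Subject to:
  C1: -y1 - 3y3 - 3y4 ≤ -6
  C2: -y2 - y3 - 4y4 ≤ -8
  y1, y2, y3, y4 ≥ 0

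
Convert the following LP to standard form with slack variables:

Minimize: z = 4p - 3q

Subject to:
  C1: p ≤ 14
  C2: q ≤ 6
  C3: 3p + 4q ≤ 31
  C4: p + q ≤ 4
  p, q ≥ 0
min z = 4p - 3q

s.t.
  p + s1 = 14
  q + s2 = 6
  3p + 4q + s3 = 31
  p + q + s4 = 4
  p, q, s1, s2, s3, s4 ≥ 0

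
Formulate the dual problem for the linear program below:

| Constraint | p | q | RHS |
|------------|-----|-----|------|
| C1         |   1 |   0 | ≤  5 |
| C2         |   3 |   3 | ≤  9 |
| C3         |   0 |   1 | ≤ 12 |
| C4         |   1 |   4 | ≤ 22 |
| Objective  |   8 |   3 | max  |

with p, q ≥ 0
Minimize: z = 5y1 + 9y2 + 12y3 + 22y4

Subject to:
  C1: -y1 - 3y2 - y4 ≤ -8
  C2: -3y2 - y3 - 4y4 ≤ -3
  y1, y2, y3, y4 ≥ 0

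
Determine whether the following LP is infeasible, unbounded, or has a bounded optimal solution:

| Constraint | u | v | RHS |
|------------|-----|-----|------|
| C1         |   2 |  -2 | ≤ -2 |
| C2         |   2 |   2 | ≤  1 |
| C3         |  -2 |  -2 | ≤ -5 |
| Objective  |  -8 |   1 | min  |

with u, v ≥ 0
C2 requires 2u + 2v ≤ 1, while C3 (-2u - 2v ≤ -5) is equivalent to 2u + 2v ≥ 5. Together they would need 5 ≤ 2u + 2v ≤ 1, which is impossible since 5 > 1. No point satisfies all constraints.

Infeasible: no point satisfies all constraints simultaneously.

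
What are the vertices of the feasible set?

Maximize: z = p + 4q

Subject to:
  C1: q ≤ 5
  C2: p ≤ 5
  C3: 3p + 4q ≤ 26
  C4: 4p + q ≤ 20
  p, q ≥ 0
Each vertex is the intersection of two constraint boundaries that also satisfies all remaining constraints:
  p = 0 and q = 0 → (0, 0)
  p = 5 and 4p + q = 20 → (5, 0)
  3p + 4q = 26 and 4p + q = 20 → (4.154, 3.385)
  q = 5 and 3p + 4q = 26 → (2, 5)
  q = 5 and p = 0 → (0, 5)

Vertices: (0, 0), (5, 0), (4.154, 3.385), (2, 5), (0, 5)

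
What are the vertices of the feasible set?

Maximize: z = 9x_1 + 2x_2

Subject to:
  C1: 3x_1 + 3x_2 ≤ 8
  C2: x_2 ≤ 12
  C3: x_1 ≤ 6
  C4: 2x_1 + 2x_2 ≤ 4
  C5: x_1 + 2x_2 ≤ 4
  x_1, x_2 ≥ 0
Each vertex is the intersection of two constraint boundaries that also satisfies all remaining constraints:
  x_1 = 0 and x_2 = 0 → (0, 0)
  2x_1 + 2x_2 = 4 and x_2 = 0 → (2, 0)
  2x_1 + 2x_2 = 4 and x_1 + 2x_2 = 4 → (0, 2)

Vertices: (0, 0), (2, 0), (0, 2)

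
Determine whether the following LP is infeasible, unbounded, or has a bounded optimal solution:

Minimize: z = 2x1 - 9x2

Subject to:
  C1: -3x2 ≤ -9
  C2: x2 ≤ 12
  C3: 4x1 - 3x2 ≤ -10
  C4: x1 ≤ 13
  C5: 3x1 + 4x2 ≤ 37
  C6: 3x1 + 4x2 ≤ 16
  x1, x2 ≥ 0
The point (0, 4) satisfies every constraint, so the LP is feasible; the constraints give x1 ≤ 13 and x2 ≤ 12, which with x1, x2 ≥ 0 keep the feasible region inside a bounded box. A feasible, bounded LP attains a finite optimum at a vertex.

Evaluating z = 2x1 - 9x2 at each vertex:
  (0, 3.333): z = -30
  (0.32, 3.76): z = -33.2
  (0, 4): z = -36

Bounded optimum: z* = -36 at (0, 4).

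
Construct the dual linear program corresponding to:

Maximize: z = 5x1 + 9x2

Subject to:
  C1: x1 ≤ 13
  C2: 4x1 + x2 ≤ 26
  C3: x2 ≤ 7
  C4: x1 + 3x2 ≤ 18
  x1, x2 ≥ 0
Minimize: z = 13y1 + 26y2 + 7y3 + 18y4

Subject to:
  C1: -y1 - 4y2 - y4 ≤ -5
  C2: -y2 - y3 - 3y4 ≤ -9
  y1, y2, y3, y4 ≥ 0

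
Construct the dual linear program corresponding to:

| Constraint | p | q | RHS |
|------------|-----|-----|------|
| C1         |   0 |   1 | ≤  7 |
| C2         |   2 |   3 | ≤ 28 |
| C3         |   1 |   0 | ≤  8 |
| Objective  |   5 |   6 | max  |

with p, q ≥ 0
Minimize: z = 7y1 + 28y2 + 8y3

Subject to:
  C1: -2y2 - y3 ≤ -5
  C2: -y1 - 3y2 ≤ -6
  y1, y2, y3 ≥ 0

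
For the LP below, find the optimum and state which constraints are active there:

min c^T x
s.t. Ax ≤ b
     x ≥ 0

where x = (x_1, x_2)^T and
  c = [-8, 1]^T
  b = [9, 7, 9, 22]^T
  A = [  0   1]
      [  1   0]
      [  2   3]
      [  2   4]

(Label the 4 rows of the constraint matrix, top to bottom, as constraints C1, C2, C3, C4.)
Optimal: x_1 = 4.5, x_2 = 0
Slack at optimum:
  C1: slack = 9
  C2: slack = 2.5
  C3: slack = 0 (binding)
  C4: slack = 13
  x_1 ≥ 0: x_1 = 4.5
  x_2 ≥ 0: x_2 = 0 (binding)
Binding constraints: C3, x_2 ≥ 0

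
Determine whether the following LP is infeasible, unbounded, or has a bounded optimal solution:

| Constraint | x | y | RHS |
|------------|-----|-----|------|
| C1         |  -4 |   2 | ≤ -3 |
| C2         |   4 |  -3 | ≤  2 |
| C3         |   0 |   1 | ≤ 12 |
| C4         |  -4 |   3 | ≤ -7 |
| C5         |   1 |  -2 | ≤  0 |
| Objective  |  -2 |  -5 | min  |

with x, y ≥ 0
C2 requires 4x - 3y ≤ 2, while C4 (-4x + 3y ≤ -7) is equivalent to 4x - 3y ≥ 7. Together they would need 7 ≤ 4x - 3y ≤ 2, which is impossible since 7 > 2. No point satisfies all constraints.

The feasible region is empty; the LP is infeasible.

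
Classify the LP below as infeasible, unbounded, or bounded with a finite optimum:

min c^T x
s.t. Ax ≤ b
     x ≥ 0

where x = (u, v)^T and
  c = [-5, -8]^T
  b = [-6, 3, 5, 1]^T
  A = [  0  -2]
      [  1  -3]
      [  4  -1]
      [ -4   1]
Feasible point: (1, 3) satisfies every constraint, so the LP is feasible.
Direction d = (1, 4): for each constraint row a, a·d ≤ 0 —
  (0)(1) + (-2)(4) = -8 ≤ 0
  (1)(1) + (-3)(4) = -11 ≤ 0
  (4)(1) + (-1)(4) = 0 ≤ 0
  (-4)(1) + (1)(4) = 0 ≤ 0
and d ≥ 0, so (1, 3) + t·d stays feasible for every t ≥ 0. Along this ray z = -5u - 8v changes by -37 per unit t, so z → −∞.

The LP is unbounded; z can be made arbitrarily small.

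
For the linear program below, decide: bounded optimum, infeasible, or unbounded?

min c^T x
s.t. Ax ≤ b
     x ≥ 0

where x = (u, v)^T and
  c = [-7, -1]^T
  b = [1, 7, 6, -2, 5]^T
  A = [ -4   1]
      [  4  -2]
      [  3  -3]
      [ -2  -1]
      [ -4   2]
Feasible point: (1, 0) satisfies every constraint, so the LP is feasible.
Direction d = (1, 2): for each constraint row a, a·d ≤ 0 —
  (-4)(1) + (1)(2) = -2 ≤ 0
  (4)(1) + (-2)(2) = 0 ≤ 0
  (3)(1) + (-3)(2) = -3 ≤ 0
  (-2)(1) + (-1)(2) = -4 ≤ 0
  (-4)(1) + (2)(2) = 0 ≤ 0
and d ≥ 0, so (1, 0) + t·d stays feasible for every t ≥ 0. Along this ray z = -7u - v changes by -9 per unit t, so z → −∞.

The LP is unbounded; z can be made arbitrarily small.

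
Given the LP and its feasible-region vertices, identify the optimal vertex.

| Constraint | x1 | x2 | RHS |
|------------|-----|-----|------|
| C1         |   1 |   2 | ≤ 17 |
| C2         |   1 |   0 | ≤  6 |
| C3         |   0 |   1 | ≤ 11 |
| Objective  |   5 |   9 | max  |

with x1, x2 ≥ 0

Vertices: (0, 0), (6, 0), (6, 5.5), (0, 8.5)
Evaluating z = 5x1 + 9x2 at each vertex:
  (0, 0): z = 0
  (6, 0): z = 30
  (6, 5.5): z = 79.5
  (0, 8.5): z = 76.5

The largest value is z = 79.5, attained at (6, 5.5).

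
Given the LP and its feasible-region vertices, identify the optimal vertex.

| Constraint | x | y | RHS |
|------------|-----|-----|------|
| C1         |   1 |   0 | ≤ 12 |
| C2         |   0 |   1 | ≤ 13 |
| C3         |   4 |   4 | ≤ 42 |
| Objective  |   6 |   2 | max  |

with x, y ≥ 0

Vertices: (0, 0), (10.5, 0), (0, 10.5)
Evaluating z = 6x + 2y at each vertex:
  (0, 0): z = 0
  (10.5, 0): z = 63
  (0, 10.5): z = 21

The largest value is z = 63, attained at (10.5, 0).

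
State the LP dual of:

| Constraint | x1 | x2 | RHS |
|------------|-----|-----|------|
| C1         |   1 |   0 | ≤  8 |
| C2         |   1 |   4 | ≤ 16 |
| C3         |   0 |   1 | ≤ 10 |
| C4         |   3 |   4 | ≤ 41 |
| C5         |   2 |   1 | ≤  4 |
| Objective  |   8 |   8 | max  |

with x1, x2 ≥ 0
Minimize: z = 8y1 + 16y2 + 10y3 + 41y4 + 4y5

Subject to:
  C1: -y1 - y2 - 3y4 - 2y5 ≤ -8
  C2: -4y2 - y3 - 4y4 - y5 ≤ -8
  y1, y2, y3, y4, y5 ≥ 0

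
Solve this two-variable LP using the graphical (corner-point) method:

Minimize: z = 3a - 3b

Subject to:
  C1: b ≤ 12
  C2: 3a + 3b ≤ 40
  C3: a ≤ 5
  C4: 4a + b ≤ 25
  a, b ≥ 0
a = 0, b = 12, z = -36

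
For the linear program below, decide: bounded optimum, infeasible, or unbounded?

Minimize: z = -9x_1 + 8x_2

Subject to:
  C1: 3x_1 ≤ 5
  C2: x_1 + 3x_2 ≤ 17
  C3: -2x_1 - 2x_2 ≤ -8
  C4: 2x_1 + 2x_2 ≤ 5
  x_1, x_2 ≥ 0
C4 requires 2x_1 + 2x_2 ≤ 5, while C3 (-2x_1 - 2x_2 ≤ -8) is equivalent to 2x_1 + 2x_2 ≥ 8. Together they would need 8 ≤ 2x_1 + 2x_2 ≤ 5, which is impossible since 8 > 5. No point satisfies all constraints.

Infeasible — the constraint set is empty.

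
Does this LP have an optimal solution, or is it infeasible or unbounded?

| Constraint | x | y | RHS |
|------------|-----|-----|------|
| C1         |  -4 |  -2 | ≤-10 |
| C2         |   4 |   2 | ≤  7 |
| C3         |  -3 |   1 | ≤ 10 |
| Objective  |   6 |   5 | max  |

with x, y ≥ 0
C2 requires 4x + 2y ≤ 7, while C1 (-4x - 2y ≤ -10) is equivalent to 4x + 2y ≥ 10. Together they would need 10 ≤ 4x + 2y ≤ 7, which is impossible since 10 > 7. No point satisfies all constraints.

The feasible region is empty; the LP is infeasible.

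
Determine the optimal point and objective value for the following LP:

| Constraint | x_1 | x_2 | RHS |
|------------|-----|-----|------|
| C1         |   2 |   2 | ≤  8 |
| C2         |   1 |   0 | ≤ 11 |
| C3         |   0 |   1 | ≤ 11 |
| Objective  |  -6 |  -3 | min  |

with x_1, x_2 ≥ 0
Each vertex is the intersection of two constraint boundaries that also satisfies all remaining constraints:
  x_1 = 0 and x_2 = 0 → (0, 0)
  2x_1 + 2x_2 = 8 and x_2 = 0 → (4, 0)
  2x_1 + 2x_2 = 8 and x_1 = 0 → (0, 4)

Evaluating z = -6x_1 - 3x_2 at each vertex:
  (0, 0): z = 0
  (4, 0): z = -24
  (0, 4): z = -12

The minimum is at (4, 0) with z = -24.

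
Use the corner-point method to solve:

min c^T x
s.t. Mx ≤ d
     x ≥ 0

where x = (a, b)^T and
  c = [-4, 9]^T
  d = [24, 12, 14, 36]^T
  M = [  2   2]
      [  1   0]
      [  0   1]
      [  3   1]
a = 12, b = 0, z = -48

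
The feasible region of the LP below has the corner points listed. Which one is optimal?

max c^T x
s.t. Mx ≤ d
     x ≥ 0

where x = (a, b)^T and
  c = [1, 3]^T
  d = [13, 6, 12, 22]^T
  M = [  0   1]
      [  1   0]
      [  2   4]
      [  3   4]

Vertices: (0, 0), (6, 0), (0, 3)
Evaluating z = a + 3b at each vertex:
  (0, 0): z = 0
  (6, 0): z = 6
  (0, 3): z = 9

The largest value is z = 9, attained at (0, 3).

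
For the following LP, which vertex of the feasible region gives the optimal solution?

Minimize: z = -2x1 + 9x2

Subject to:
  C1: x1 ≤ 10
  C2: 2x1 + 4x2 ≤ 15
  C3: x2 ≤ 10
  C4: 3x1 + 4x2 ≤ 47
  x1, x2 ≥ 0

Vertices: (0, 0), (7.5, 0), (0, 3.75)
Evaluating z = -2x1 + 9x2 at each vertex:
  (0, 0): z = 0
  (7.5, 0): z = -15
  (0, 3.75): z = 33.75

The smallest value is z = -15, attained at (7.5, 0).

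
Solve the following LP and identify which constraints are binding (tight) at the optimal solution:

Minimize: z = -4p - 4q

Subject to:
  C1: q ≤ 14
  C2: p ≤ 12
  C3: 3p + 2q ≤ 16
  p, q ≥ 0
Optimal: p = 0, q = 8
Slack at optimum:
  C1: slack = 6
  C2: slack = 12
  C3: slack = 0 (binding)
  p ≥ 0: p = 0 (binding)
  q ≥ 0: q = 8
Binding constraints: C3, p ≥ 0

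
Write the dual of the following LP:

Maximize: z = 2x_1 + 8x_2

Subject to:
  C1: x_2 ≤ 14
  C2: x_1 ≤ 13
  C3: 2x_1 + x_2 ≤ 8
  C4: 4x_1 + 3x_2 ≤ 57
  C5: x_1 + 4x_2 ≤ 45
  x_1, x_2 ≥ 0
Minimize: z = 14y1 + 13y2 + 8y3 + 57y4 + 45y5

Subject to:
  C1: -y2 - 2y3 - 4y4 - y5 ≤ -2
  C2: -y1 - y3 - 3y4 - 4y5 ≤ -8
  y1, y2, y3, y4, y5 ≥ 0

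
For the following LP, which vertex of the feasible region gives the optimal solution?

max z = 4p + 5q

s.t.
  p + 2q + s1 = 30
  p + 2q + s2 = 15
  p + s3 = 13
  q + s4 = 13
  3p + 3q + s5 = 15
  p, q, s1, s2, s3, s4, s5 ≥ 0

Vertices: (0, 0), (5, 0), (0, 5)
Evaluating z = 4p + 5q at each vertex:
  (0, 0): z = 0
  (5, 0): z = 20
  (0, 5): z = 25

The largest value is z = 25, attained at (0, 5).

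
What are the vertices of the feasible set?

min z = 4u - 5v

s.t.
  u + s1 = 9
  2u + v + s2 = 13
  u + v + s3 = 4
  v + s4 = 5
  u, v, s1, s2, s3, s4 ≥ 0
Each vertex is the intersection of two constraint boundaries that also satisfies all remaining constraints:
  u = 0 and v = 0 → (0, 0)
  u + v = 4 and v = 0 → (4, 0)
  u + v = 4 and u = 0 → (0, 4)

Vertices: (0, 0), (4, 0), (0, 4)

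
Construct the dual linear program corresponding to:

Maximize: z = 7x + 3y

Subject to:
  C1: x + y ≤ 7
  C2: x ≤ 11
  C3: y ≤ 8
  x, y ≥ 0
Minimize: z = 7y1 + 11y2 + 8y3

Subject to:
  C1: -y1 - y2 ≤ -7
  C2: -y1 - y3 ≤ -3
  y1, y2, y3 ≥ 0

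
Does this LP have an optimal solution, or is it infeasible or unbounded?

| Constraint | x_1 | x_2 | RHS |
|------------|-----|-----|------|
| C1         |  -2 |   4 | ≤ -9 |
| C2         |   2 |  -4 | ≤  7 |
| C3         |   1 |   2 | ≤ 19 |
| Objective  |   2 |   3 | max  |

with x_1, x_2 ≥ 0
C2 requires 2x_1 - 4x_2 ≤ 7, while C1 (-2x_1 + 4x_2 ≤ -9) is equivalent to 2x_1 - 4x_2 ≥ 9. Together they would need 9 ≤ 2x_1 - 4x_2 ≤ 7, which is impossible since 9 > 7. No point satisfies all constraints.

Infeasible: no point satisfies all constraints simultaneously.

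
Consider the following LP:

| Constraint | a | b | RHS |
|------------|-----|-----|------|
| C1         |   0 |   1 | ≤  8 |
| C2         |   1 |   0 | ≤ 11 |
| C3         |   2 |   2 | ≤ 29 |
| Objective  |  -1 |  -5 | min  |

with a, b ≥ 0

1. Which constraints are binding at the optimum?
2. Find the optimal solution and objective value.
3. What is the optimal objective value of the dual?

1. C1, C3
2. a = 6.5, b = 8, z = -46.5
3. -46.5 (by strong duality, equal to the primal optimum)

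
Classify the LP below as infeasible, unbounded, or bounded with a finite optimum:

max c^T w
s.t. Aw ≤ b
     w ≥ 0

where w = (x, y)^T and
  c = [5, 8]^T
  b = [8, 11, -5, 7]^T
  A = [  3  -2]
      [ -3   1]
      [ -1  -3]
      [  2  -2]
Feasible point: (0, 2) satisfies every constraint, so the LP is feasible.
Direction d = (2, 3): for each constraint row a, a·d ≤ 0 —
  (3)(2) + (-2)(3) = 0 ≤ 0
  (-3)(2) + (1)(3) = -3 ≤ 0
  (-1)(2) + (-3)(3) = -11 ≤ 0
  (2)(2) + (-2)(3) = -2 ≤ 0
and d ≥ 0, so (0, 2) + t·d stays feasible for every t ≥ 0. Along this ray z = 5x + 8y changes by 34 per unit t, so z → +∞.

Unbounded — the objective can increase without bound over the feasible region.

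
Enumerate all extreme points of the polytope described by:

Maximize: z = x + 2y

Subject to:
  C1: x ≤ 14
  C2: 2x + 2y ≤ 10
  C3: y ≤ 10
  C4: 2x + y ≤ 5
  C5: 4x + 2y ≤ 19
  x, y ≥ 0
Each vertex is the intersection of two constraint boundaries that also satisfies all remaining constraints:
  x = 0 and y = 0 → (0, 0)
  2x + y = 5 and y = 0 → (2.5, 0)
  2x + 2y = 10 and 2x + y = 5 → (0, 5)

Vertices: (0, 0), (2.5, 0), (0, 5)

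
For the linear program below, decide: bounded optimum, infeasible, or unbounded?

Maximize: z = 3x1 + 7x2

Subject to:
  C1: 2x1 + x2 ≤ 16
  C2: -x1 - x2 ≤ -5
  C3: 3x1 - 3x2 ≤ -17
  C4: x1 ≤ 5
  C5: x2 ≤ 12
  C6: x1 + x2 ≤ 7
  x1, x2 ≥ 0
The point (0, 7) satisfies every constraint, so the LP is feasible; the constraints give x1 ≤ 5 and x2 ≤ 12, which with x1, x2 ≥ 0 keep the feasible region inside a bounded box. A feasible, bounded LP attains a finite optimum at a vertex.

Evaluating z = 3x1 + 7x2 at each vertex:
  (0, 5.667): z = 39.67
  (0.6667, 6.333): z = 46.33
  (0, 7): z = 49

The LP has an optimal solution: (0, 7) with z = 49.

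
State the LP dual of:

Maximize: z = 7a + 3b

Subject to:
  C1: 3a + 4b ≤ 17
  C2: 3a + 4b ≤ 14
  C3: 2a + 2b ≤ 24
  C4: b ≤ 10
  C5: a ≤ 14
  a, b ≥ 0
Minimize: z = 17y1 + 14y2 + 24y3 + 10y4 + 14y5

Subject to:
  C1: -3y1 - 3y2 - 2y3 - y5 ≤ -7
  C2: -4y1 - 4y2 - 2y3 - y4 ≤ -3
  y1, y2, y3, y4, y5 ≥ 0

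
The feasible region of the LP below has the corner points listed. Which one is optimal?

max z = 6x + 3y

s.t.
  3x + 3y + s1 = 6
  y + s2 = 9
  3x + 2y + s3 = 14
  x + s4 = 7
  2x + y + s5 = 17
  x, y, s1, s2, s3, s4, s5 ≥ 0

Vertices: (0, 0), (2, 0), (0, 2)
Evaluating z = 6x + 3y at each vertex:
  (0, 0): z = 0
  (2, 0): z = 12
  (0, 2): z = 6

The largest value is z = 12, attained at (2, 0).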